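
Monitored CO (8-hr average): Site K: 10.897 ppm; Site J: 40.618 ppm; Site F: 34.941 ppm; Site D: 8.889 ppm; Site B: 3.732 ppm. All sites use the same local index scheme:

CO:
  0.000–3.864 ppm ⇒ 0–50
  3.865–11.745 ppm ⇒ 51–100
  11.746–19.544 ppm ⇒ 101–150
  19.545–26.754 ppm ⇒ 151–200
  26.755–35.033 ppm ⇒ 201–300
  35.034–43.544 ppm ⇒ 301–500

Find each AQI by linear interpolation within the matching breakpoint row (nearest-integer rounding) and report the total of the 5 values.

Site K 10.897: bracket 3.865–11.745 → index 51–100; slope 49/7.880, offset 7.032.
AQI = 51 + 49/7.880·7.032 ≈ 94.73 ⇒ 95.
Site J 40.618: bracket 35.034–43.544 → index 301–500; slope 199/8.510, offset 5.584.
AQI = 301 + 199/8.510·5.584 ≈ 431.58 ⇒ 432.
Site F: 34.941 ∈ [26.755, 35.033] ↔ index [201, 300].
201 + (34.941−26.755)·(300−201)/(35.033−26.755) = 201 + 8.186·99/8.278 ≈ 298.90, so AQI = 299.
Site D: 8.889 lies in 3.865–11.745, so I_lo=51, I_hi=100, C_lo=3.865, C_hi=11.745.
(100−51)/(11.745−3.865) × (8.889−3.865) + 51 = 49/7.880 × 5.024 + 51 ≈ 82.24 → 82.
Site B: row 0.000–3.864 (AQI 0–50). (50−0)·(3.732−0.000)/(3.864−0.000) + 0 = 50·3.732/3.864 + 0 ≈ 48.29 → 48.
AQIs: Site K=95, Site J=432, Site F=299, Site D=82, Site B=48. Sum = 95 + 432 + 299 + 82 + 48 = 956.

956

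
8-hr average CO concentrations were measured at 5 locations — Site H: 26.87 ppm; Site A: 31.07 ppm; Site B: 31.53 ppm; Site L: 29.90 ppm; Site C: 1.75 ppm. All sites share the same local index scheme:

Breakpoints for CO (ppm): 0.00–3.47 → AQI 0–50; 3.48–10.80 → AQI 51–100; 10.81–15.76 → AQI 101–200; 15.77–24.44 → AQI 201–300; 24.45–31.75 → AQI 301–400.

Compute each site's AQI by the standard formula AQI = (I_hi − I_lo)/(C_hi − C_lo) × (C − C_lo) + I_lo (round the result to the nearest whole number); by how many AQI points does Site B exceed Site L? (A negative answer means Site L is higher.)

22

Site H 26.87: bracket 24.45–31.75 → index 301–400; slope 99/7.30, offset 2.42.
AQI = 301 + 99/7.30·2.42 ≈ 333.82 ⇒ 334.
Site A: 31.07 ∈ [24.45, 31.75] ↔ index [301, 400].
301 + (31.07−24.45)·(400−301)/(31.75−24.45) = 301 + 6.62·99/7.30 ≈ 390.78, so AQI = 391.
Site B: 31.53 ∈ [24.45, 31.75] ↔ index [301, 400].
301 + (31.53−24.45)·(400−301)/(31.75−24.45) = 301 + 7.08·99/7.30 ≈ 397.02, so AQI = 397.
Site L: row 24.45–31.75 (AQI 301–400). (400−301)·(29.90−24.45)/(31.75−24.45) + 301 = 99·5.45/7.30 + 301 ≈ 374.91 → 375.
Site C: row 0.00–3.47 (AQI 0–50). (50−0)·(1.75−0.00)/(3.47−0.00) + 0 = 50·1.75/3.47 + 0 ≈ 25.22 → 25.
AQIs: Site H=334, Site A=391, Site B=397, Site L=375, Site C=25. Site B (397) − Site L (375) = 22.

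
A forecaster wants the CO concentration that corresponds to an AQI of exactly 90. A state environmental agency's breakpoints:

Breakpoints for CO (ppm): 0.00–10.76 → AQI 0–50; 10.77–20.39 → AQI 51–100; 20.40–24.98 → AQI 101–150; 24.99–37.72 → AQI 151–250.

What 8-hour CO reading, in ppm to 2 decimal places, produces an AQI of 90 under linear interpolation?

18.43

AQI 90 lies in the 51–100 band, which corresponds to 10.77–20.39 ppm.
C = 10.77 + (90−51)×(20.39−10.77)/(100−51) = 10.77 + 39×9.62/49 ≈ 18.4267 ppm → 18.43 ppm to 2 dp.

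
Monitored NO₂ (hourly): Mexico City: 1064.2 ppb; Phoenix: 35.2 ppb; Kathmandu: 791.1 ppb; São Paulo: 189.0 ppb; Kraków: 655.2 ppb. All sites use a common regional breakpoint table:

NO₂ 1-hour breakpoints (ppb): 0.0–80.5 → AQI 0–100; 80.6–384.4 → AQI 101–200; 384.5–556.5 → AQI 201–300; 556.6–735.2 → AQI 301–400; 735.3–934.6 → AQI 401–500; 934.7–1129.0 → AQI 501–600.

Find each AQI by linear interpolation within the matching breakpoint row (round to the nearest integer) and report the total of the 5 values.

Mexico City: 1064.2 lies in 934.7–1129.0, so I_lo=501, I_hi=600, C_lo=934.7, C_hi=1129.0.
(600−501)/(1129.0−934.7) × (1064.2−934.7) + 501 = 99/194.3 × 129.5 + 501 ≈ 566.98 → 567.
Phoenix: row 0.0–80.5 (AQI 0–100). (100−0)·(35.2−0.0)/(80.5−0.0) + 0 = 100·35.2/80.5 + 0 ≈ 43.73 → 44.
Kathmandu: 791.1 ∈ [735.3, 934.6] ↔ index [401, 500].
401 + (791.1−735.3)·(500−401)/(934.6−735.3) = 401 + 55.8·99/199.3 ≈ 428.72, so AQI = 429.
São Paulo 189.0: bracket 80.6–384.4 → index 101–200; slope 99/303.8, offset 108.4.
AQI = 101 + 99/303.8·108.4 ≈ 136.32 ⇒ 136.
Kraków: 655.2 ∈ [556.6, 735.2] ↔ index [301, 400].
301 + (655.2−556.6)·(400−301)/(735.2−556.6) = 301 + 98.6·99/178.6 ≈ 355.66, so AQI = 356.
AQIs: Mexico City=567, Phoenix=44, Kathmandu=429, São Paulo=136, Kraków=356. Sum = 567 + 44 + 429 + 136 + 356 = 1532.

1532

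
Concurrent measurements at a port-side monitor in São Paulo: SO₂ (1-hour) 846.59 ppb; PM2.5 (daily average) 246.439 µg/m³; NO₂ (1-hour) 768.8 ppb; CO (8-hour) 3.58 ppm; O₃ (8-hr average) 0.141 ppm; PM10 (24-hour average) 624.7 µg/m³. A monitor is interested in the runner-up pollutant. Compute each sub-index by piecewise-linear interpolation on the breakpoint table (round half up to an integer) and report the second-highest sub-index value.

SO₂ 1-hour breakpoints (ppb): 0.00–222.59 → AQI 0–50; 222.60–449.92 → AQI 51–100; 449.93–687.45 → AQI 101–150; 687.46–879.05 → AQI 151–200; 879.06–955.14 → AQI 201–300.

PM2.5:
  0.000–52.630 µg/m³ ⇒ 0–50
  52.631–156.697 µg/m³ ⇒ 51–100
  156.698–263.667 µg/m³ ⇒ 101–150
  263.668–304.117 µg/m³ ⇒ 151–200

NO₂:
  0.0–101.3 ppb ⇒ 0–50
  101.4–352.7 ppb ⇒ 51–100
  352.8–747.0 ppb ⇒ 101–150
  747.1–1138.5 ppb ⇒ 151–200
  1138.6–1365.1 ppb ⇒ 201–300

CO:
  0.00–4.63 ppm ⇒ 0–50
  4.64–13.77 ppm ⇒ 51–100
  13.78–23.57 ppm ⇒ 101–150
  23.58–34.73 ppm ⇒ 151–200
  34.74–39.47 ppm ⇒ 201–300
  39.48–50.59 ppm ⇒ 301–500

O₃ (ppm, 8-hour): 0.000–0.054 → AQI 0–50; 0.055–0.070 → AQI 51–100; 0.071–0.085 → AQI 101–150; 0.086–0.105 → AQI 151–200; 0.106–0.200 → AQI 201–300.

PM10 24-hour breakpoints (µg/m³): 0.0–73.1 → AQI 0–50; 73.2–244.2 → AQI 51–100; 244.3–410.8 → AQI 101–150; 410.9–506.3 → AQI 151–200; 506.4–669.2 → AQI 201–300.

238

SO₂ 846.59: bracket 687.46–879.05 → index 151–200; slope 49/191.59, offset 159.13.
AQI = 151 + 49/191.59·159.13 ≈ 191.70 ⇒ 192.
PM2.5: 246.439 ∈ [156.698, 263.667] ↔ index [101, 150].
101 + (246.439−156.698)·(150−101)/(263.667−156.698) = 101 + 89.741·49/106.969 ≈ 142.11, so AQI = 142.
NO₂: 768.8 ∈ [747.1, 1138.5] ↔ index [151, 200].
151 + (768.8−747.1)·(200−151)/(1138.5−747.1) = 151 + 21.7·49/391.4 ≈ 153.72, so AQI = 154.
CO 3.58: bracket 0.00–4.63 → index 0–50; slope 50/4.63, offset 3.58.
AQI = 0 + 50/4.63·3.58 ≈ 38.66 ⇒ 39.
O₃ 0.141: bracket 0.106–0.200 → index 201–300; slope 99/0.094, offset 0.035.
AQI = 201 + 99/0.094·0.035 ≈ 237.86 ⇒ 238.
PM10: 624.7 lies in 506.4–669.2, so I_lo=201, I_hi=300, C_lo=506.4, C_hi=669.2.
(300−201)/(669.2−506.4) × (624.7−506.4) + 201 = 99/162.8 × 118.3 + 201 ≈ 272.94 → 273.
Sub-indices: SO₂→192, PM2.5→142, NO₂→154, CO→39, O₃→238, PM10→273. Ranked high→low: 273, 238, 192, 154, 142, 39. Second-highest sub-index = 238.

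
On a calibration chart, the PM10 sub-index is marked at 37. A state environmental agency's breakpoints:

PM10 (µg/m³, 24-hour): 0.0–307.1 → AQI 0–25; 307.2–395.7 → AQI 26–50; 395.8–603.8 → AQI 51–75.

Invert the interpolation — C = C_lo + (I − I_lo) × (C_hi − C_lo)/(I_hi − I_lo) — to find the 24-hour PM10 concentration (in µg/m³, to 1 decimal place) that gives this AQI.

AQI 37 lies in the 26–50 band, which corresponds to 307.2–395.7 µg/m³.
C = 307.2 + (37−26)×(395.7−307.2)/(50−26) = 307.2 + 11×88.5/24 ≈ 347.763 µg/m³ → 347.8 µg/m³ to 1 dp.

347.8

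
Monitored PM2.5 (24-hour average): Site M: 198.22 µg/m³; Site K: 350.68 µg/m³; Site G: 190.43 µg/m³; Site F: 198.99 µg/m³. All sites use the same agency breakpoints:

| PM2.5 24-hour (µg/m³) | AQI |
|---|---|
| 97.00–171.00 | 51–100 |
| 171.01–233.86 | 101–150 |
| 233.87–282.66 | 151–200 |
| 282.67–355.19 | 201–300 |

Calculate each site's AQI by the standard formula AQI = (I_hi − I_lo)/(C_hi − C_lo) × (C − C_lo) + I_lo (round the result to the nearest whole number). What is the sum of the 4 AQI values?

655

Site M: row 171.01–233.86 (AQI 101–150). (150−101)·(198.22−171.01)/(233.86−171.01) + 101 = 49·27.21/62.85 + 101 ≈ 122.21 → 122.
Site K: row 282.67–355.19 (AQI 201–300). (300−201)·(350.68−282.67)/(355.19−282.67) + 201 = 99·68.01/72.52 + 201 ≈ 293.84 → 294.
Site G 190.43: bracket 171.01–233.86 → index 101–150; slope 49/62.85, offset 19.42.
AQI = 101 + 49/62.85·19.42 ≈ 116.14 ⇒ 116.
Site F 198.99: bracket 171.01–233.86 → index 101–150; slope 49/62.85, offset 27.98.
AQI = 101 + 49/62.85·27.98 ≈ 122.81 ⇒ 123.
AQIs: Site M=122, Site K=294, Site G=116, Site F=123. Sum = 122 + 294 + 116 + 123 = 655.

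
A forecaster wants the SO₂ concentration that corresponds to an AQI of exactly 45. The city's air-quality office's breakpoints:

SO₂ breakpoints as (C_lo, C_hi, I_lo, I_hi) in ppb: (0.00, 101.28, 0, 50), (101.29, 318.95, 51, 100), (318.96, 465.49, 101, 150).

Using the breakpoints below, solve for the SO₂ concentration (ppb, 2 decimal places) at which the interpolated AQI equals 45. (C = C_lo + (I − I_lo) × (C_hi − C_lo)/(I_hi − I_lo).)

91.15

AQI 45 lies in the 0–50 band, which corresponds to 0.00–101.28 ppb.
C = 0.00 + (45−0)×(101.28−0.00)/(50−0) = 0.00 + 45×101.28/50 ≈ 91.1520 ppb → 91.15 ppb to 2 dp.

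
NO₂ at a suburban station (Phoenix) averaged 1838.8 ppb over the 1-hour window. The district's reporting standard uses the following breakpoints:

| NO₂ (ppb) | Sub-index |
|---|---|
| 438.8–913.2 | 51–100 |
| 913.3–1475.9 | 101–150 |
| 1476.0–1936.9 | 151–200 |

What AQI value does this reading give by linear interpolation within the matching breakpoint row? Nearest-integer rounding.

190

NO₂: row 1476.0–1936.9 (AQI 151–200). (200−151)·(1838.8−1476.0)/(1936.9−1476.0) + 151 = 49·362.8/460.9 + 151 ≈ 189.57 → 190.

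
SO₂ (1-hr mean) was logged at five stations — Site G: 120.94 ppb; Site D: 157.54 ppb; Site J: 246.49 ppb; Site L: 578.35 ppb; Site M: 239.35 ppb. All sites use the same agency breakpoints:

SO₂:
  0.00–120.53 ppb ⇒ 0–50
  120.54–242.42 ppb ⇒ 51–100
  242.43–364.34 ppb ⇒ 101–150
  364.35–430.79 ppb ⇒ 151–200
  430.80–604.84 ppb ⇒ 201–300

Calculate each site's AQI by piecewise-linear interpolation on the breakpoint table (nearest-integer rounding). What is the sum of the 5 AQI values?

604

Site G: 120.94 ∈ [120.54, 242.42] ↔ index [51, 100].
51 + (120.94−120.54)·(100−51)/(242.42−120.54) = 51 + 0.40·49/121.88 ≈ 51.16, so AQI = 51.
Site D: 157.54 ∈ [120.54, 242.42] ↔ index [51, 100].
51 + (157.54−120.54)·(100−51)/(242.42−120.54) = 51 + 37.00·49/121.88 ≈ 65.88, so AQI = 66.
Site J: 246.49 lies in 242.43–364.34, so I_lo=101, I_hi=150, C_lo=242.43, C_hi=364.34.
(150−101)/(364.34−242.43) × (246.49−242.43) + 101 = 49/121.91 × 4.06 + 101 ≈ 102.63 → 103.
Site L: row 430.80–604.84 (AQI 201–300). (300−201)·(578.35−430.80)/(604.84−430.80) + 201 = 99·147.55/174.04 + 201 ≈ 284.93 → 285.
Site M 239.35: bracket 120.54–242.42 → index 51–100; slope 49/121.88, offset 118.81.
AQI = 51 + 49/121.88·118.81 ≈ 98.77 ⇒ 99.
AQIs: Site G=51, Site D=66, Site J=103, Site L=285, Site M=99. Sum = 51 + 66 + 103 + 285 + 99 = 604.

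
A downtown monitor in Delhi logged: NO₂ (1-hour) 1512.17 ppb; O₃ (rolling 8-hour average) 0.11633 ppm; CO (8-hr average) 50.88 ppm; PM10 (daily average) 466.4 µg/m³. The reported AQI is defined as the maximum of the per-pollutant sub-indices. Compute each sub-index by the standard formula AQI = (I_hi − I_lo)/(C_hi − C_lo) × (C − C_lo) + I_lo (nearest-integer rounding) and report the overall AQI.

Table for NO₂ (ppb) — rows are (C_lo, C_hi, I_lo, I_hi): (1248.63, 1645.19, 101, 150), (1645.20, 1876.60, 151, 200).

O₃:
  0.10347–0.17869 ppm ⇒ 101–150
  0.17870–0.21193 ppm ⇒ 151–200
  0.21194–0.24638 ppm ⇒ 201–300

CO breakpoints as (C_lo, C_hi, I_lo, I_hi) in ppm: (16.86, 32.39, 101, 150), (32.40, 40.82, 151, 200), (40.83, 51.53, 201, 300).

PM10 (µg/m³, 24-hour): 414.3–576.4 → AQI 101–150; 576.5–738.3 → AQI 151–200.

294

NO₂: 1512.17 ∈ [1248.63, 1645.19] ↔ index [101, 150].
101 + (1512.17−1248.63)·(150−101)/(1645.19−1248.63) = 101 + 263.54·49/396.56 ≈ 133.56, so AQI = 134.
O₃: 0.11633 lies in 0.10347–0.17869, so I_lo=101, I_hi=150, C_lo=0.10347, C_hi=0.17869.
(150−101)/(0.17869−0.10347) × (0.11633−0.10347) + 101 = 49/0.07522 × 0.01286 + 101 ≈ 109.38 → 109.
CO: row 40.83–51.53 (AQI 201–300). (300−201)·(50.88−40.83)/(51.53−40.83) + 201 = 99·10.05/10.70 + 201 ≈ 293.99 → 294.
PM10: 466.4 lies in 414.3–576.4, so I_lo=101, I_hi=150, C_lo=414.3, C_hi=576.4.
(150−101)/(576.4−414.3) × (466.4−414.3) + 101 = 49/162.1 × 52.1 + 101 ≈ 116.75 → 117.
Sub-indices: NO₂→134, O₃→109, CO→294, PM10→117. Overall AQI = max = 294; dominant pollutant is CO.
AQI 294: Very Unhealthy.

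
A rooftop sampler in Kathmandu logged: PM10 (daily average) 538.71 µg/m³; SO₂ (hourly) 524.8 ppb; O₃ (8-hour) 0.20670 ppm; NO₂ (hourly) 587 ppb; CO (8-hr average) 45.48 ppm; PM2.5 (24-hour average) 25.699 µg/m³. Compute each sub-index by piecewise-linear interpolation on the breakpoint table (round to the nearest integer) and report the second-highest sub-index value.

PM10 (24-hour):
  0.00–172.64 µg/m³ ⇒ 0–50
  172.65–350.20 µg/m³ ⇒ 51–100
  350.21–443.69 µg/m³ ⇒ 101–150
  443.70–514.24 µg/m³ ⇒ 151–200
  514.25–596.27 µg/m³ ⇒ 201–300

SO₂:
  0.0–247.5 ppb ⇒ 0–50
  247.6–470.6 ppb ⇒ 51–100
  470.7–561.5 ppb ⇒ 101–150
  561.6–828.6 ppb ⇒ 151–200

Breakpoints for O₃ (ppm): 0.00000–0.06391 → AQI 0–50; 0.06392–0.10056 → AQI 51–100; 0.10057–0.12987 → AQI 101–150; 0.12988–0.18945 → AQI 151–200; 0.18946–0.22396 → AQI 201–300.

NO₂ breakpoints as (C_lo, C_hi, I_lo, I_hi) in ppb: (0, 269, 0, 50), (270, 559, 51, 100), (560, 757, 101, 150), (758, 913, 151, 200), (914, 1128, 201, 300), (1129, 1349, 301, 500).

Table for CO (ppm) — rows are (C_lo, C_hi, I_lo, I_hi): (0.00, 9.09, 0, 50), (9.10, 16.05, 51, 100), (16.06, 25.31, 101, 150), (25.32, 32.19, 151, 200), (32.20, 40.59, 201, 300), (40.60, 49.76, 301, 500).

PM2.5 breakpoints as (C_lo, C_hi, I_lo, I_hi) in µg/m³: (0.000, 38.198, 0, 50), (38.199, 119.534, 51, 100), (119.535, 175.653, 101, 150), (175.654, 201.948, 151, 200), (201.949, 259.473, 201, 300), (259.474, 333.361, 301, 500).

250

PM10: row 514.25–596.27 (AQI 201–300). (300−201)·(538.71−514.25)/(596.27−514.25) + 201 = 99·24.46/82.02 + 201 ≈ 230.52 → 231.
SO₂: 524.8 lies in 470.7–561.5, so I_lo=101, I_hi=150, C_lo=470.7, C_hi=561.5.
(150−101)/(561.5−470.7) × (524.8−470.7) + 101 = 49/90.8 × 54.1 + 101 ≈ 130.19 → 130.
O₃ 0.20670: bracket 0.18946–0.22396 → index 201–300; slope 99/0.03450, offset 0.01724.
AQI = 201 + 99/0.03450·0.01724 ≈ 250.47 ⇒ 250.
NO₂: row 560–757 (AQI 101–150). (150−101)·(587−560)/(757−560) + 101 = 49·27/197 + 101 ≈ 107.72 → 108.
CO: row 40.60–49.76 (AQI 301–500). (500−301)·(45.48−40.60)/(49.76−40.60) + 301 = 199·4.88/9.16 + 301 ≈ 407.02 → 407.
PM2.5 25.699: bracket 0.000–38.198 → index 0–50; slope 50/38.198, offset 25.699.
AQI = 0 + 50/38.198·25.699 ≈ 33.64 ⇒ 34.
Sub-indices: PM10→231, SO₂→130, O₃→250, NO₂→108, CO→407, PM2.5→34. Ranked high→low: 407, 250, 231, 130, 108, 34. Second-highest sub-index = 250.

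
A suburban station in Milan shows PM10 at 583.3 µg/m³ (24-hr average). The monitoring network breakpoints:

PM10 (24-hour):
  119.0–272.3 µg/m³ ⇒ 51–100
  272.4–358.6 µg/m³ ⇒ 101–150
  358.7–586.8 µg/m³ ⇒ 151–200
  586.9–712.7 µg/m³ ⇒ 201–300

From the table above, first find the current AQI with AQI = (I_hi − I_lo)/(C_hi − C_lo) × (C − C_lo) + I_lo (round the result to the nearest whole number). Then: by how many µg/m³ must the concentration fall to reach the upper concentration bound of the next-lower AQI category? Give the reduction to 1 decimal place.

PM10 583.3: bracket 358.7–586.8 → index 151–200; slope 49/228.1, offset 224.6.
AQI = 151 + 49/228.1·224.6 ≈ 199.25 ⇒ 199.
Current AQI 199 is in the Unhealthy range (151–200). The next-lower category tops out at AQI 150, whose upper concentration bound is 358.6 µg/m³.
Reduction needed = 583.3 − 358.6 = 224.7 µg/m³.

224.7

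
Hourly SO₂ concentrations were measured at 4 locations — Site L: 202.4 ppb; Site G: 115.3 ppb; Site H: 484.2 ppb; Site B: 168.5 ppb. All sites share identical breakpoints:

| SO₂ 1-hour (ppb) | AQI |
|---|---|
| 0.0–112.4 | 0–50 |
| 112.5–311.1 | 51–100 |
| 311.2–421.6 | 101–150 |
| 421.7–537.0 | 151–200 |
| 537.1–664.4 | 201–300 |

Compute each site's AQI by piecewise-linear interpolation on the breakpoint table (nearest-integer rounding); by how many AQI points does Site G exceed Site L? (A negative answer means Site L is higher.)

-21

Site L: 202.4 lies in 112.5–311.1, so I_lo=51, I_hi=100, C_lo=112.5, C_hi=311.1.
(100−51)/(311.1−112.5) × (202.4−112.5) + 51 = 49/198.6 × 89.9 + 51 ≈ 73.18 → 73.
Site G: 115.3 ∈ [112.5, 311.1] ↔ index [51, 100].
51 + (115.3−112.5)·(100−51)/(311.1−112.5) = 51 + 2.8·49/198.6 ≈ 51.69, so AQI = 52.
Site H: 484.2 ∈ [421.7, 537.0] ↔ index [151, 200].
151 + (484.2−421.7)·(200−151)/(537.0−421.7) = 151 + 62.5·49/115.3 ≈ 177.56, so AQI = 178.
Site B 168.5: bracket 112.5–311.1 → index 51–100; slope 49/198.6, offset 56.0.
AQI = 51 + 49/198.6·56.0 ≈ 64.82 ⇒ 65.
AQIs: Site L=73, Site G=52, Site H=178, Site B=65. Site G (52) − Site L (73) = -21.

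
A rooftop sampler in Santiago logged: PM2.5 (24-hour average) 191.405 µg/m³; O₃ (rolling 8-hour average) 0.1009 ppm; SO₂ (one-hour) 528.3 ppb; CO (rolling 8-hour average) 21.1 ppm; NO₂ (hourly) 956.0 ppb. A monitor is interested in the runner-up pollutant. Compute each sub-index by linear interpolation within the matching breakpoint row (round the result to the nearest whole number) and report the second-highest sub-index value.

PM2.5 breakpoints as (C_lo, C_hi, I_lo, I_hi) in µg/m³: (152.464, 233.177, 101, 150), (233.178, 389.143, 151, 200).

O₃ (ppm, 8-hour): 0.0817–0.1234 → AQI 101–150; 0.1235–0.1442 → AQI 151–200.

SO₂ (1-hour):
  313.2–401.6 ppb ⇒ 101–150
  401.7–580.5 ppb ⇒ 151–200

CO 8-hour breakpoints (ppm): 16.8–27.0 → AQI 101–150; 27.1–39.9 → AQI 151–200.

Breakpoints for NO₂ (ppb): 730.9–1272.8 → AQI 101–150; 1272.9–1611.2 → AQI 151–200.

PM2.5: 191.405 lies in 152.464–233.177, so I_lo=101, I_hi=150, C_lo=152.464, C_hi=233.177.
(150−101)/(233.177−152.464) × (191.405−152.464) + 101 = 49/80.713 × 38.941 + 101 ≈ 124.64 → 125.
O₃: 0.1009 lies in 0.0817–0.1234, so I_lo=101, I_hi=150, C_lo=0.0817, C_hi=0.1234.
(150−101)/(0.1234−0.0817) × (0.1009−0.0817) + 101 = 49/0.0417 × 0.0192 + 101 ≈ 123.56 → 124.
SO₂: row 401.7–580.5 (AQI 151–200). (200−151)·(528.3−401.7)/(580.5−401.7) + 151 = 49·126.6/178.8 + 151 ≈ 185.69 → 186.
CO: 21.1 lies in 16.8–27.0, so I_lo=101, I_hi=150, C_lo=16.8, C_hi=27.0.
(150−101)/(27.0−16.8) × (21.1−16.8) + 101 = 49/10.2 × 4.3 + 101 ≈ 121.66 → 122.
NO₂: 956.0 lies in 730.9–1272.8, so I_lo=101, I_hi=150, C_lo=730.9, C_hi=1272.8.
(150−101)/(1272.8−730.9) × (956.0−730.9) + 101 = 49/541.9 × 225.1 + 101 ≈ 121.35 → 121.
Sub-indices: PM2.5→125, O₃→124, SO₂→186, CO→122, NO₂→121. Ranked high→low: 186, 125, 124, 122, 121. Second-highest sub-index = 125.

125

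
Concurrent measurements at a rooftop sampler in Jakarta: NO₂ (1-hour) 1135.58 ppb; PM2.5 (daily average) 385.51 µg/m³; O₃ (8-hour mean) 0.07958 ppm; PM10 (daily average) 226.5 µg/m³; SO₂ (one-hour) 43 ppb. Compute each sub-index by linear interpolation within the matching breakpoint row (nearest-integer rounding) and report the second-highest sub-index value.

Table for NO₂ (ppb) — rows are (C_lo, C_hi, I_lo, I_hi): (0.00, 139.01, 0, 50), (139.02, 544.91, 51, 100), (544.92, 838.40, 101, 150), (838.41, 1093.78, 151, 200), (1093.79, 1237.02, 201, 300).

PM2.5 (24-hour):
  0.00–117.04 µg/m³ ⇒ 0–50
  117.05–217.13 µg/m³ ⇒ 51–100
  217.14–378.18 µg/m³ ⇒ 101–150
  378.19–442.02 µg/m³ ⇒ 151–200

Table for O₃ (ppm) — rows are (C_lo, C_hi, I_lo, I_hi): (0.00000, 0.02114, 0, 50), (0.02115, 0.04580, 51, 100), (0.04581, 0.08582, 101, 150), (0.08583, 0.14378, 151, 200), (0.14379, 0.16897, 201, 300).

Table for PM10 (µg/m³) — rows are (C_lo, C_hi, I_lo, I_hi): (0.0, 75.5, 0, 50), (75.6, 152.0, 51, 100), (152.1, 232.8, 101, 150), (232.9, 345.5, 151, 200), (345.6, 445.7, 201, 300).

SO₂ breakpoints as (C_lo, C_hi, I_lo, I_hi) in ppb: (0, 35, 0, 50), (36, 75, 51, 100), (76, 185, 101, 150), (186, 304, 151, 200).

157

NO₂: 1135.58 ∈ [1093.79, 1237.02] ↔ index [201, 300].
201 + (1135.58−1093.79)·(300−201)/(1237.02−1093.79) = 201 + 41.79·99/143.23 ≈ 229.89, so AQI = 230.
PM2.5: 385.51 lies in 378.19–442.02, so I_lo=151, I_hi=200, C_lo=378.19, C_hi=442.02.
(200−151)/(442.02−378.19) × (385.51−378.19) + 151 = 49/63.83 × 7.32 + 151 ≈ 156.62 → 157.
O₃: 0.07958 lies in 0.04581–0.08582, so I_lo=101, I_hi=150, C_lo=0.04581, C_hi=0.08582.
(150−101)/(0.08582−0.04581) × (0.07958−0.04581) + 101 = 49/0.04001 × 0.03377 + 101 ≈ 142.36 → 142.
PM10: 226.5 lies in 152.1–232.8, so I_lo=101, I_hi=150, C_lo=152.1, C_hi=232.8.
(150−101)/(232.8−152.1) × (226.5−152.1) + 101 = 49/80.7 × 74.4 + 101 ≈ 146.17 → 146.
SO₂: 43 lies in 36–75, so I_lo=51, I_hi=100, C_lo=36, C_hi=75.
(100−51)/(75−36) × (43−36) + 51 = 49/39 × 7 + 51 ≈ 59.79 → 60.
Sub-indices: NO₂→230, PM2.5→157, O₃→142, PM10→146, SO₂→60. Ranked high→low: 230, 157, 146, 142, 60. Second-highest sub-index = 157.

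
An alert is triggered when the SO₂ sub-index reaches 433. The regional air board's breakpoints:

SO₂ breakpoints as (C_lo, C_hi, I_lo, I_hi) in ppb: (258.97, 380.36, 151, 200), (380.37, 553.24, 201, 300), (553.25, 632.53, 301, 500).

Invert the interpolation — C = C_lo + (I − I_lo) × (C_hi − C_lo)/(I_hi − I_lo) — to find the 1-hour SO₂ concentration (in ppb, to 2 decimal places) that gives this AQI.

AQI 433 lies in the 301–500 band, which corresponds to 553.25–632.53 ppb.
C = 553.25 + (433−301)×(632.53−553.25)/(500−301) = 553.25 + 132×79.28/199 ≈ 605.8377 ppb → 605.84 ppb to 2 dp.

605.84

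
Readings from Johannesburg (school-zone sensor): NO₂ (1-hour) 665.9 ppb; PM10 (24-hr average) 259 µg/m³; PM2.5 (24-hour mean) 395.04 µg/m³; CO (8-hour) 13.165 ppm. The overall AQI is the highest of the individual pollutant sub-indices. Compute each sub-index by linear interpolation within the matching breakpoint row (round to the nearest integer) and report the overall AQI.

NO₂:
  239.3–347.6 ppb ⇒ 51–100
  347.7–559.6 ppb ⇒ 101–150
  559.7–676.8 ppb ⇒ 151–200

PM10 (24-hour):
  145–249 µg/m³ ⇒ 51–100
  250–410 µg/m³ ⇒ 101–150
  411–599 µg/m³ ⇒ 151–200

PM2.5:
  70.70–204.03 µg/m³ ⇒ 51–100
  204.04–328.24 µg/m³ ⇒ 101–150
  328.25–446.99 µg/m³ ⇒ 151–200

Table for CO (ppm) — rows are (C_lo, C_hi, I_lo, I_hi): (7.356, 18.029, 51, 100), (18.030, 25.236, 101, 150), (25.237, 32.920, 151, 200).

195

NO₂ 665.9: bracket 559.7–676.8 → index 151–200; slope 49/117.1, offset 106.2.
AQI = 151 + 49/117.1·106.2 ≈ 195.44 ⇒ 195.
PM10: row 250–410 (AQI 101–150). (150−101)·(259−250)/(410−250) + 101 = 49·9/160 + 101 ≈ 103.76 → 104.
PM2.5: 395.04 ∈ [328.25, 446.99] ↔ index [151, 200].
151 + (395.04−328.25)·(200−151)/(446.99−328.25) = 151 + 66.79·49/118.74 ≈ 178.56, so AQI = 179.
CO: 13.165 ∈ [7.356, 18.029] ↔ index [51, 100].
51 + (13.165−7.356)·(100−51)/(18.029−7.356) = 51 + 5.809·49/10.673 ≈ 77.67, so AQI = 78.
Sub-indices: NO₂→195, PM10→104, PM2.5→179, CO→78. Overall AQI = max = 195; dominant pollutant is NO₂.
AQI 195: Unhealthy.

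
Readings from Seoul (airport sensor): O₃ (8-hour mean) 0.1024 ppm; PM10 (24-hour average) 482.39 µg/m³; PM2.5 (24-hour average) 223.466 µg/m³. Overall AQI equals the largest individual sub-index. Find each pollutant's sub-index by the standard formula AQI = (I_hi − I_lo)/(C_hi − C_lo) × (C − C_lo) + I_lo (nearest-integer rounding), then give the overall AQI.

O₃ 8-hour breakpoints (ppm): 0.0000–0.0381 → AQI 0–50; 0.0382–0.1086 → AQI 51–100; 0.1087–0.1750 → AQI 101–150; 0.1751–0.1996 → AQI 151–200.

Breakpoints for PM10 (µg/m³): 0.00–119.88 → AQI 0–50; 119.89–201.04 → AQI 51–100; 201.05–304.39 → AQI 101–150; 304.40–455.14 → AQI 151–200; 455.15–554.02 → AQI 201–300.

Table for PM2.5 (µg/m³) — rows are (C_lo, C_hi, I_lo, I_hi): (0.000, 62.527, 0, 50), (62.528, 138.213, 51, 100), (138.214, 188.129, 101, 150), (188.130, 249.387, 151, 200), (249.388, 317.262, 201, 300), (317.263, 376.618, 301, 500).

228

O₃: row 0.0382–0.1086 (AQI 51–100). (100−51)·(0.1024−0.0382)/(0.1086−0.0382) + 51 = 49·0.0642/0.0704 + 51 ≈ 95.68 → 96.
PM10: 482.39 lies in 455.15–554.02, so I_lo=201, I_hi=300, C_lo=455.15, C_hi=554.02.
(300−201)/(554.02−455.15) × (482.39−455.15) + 201 = 99/98.87 × 27.24 + 201 ≈ 228.28 → 228.
PM2.5 223.466: bracket 188.130–249.387 → index 151–200; slope 49/61.257, offset 35.336.
AQI = 151 + 49/61.257·35.336 ≈ 179.27 ⇒ 179.
Sub-indices: O₃→96, PM10→228, PM2.5→179. Overall AQI = max = 228; dominant pollutant is PM10.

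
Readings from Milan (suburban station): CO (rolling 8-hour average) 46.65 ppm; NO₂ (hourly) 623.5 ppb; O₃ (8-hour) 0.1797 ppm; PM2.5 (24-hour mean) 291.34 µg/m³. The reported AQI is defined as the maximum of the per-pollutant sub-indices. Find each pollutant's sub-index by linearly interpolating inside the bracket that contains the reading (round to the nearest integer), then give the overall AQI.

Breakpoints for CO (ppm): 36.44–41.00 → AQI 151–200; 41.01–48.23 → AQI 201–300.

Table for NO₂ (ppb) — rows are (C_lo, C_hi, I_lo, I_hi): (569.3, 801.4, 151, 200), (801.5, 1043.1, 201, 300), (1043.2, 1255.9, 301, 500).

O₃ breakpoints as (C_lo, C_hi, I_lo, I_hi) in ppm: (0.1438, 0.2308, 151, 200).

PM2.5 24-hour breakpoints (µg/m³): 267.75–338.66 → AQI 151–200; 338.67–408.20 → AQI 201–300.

CO: row 41.01–48.23 (AQI 201–300). (300−201)·(46.65−41.01)/(48.23−41.01) + 201 = 99·5.64/7.22 + 201 ≈ 278.34 → 278.
NO₂: row 569.3–801.4 (AQI 151–200). (200−151)·(623.5−569.3)/(801.4−569.3) + 151 = 49·54.2/232.1 + 151 ≈ 162.44 → 162.
O₃ 0.1797: bracket 0.1438–0.2308 → index 151–200; slope 49/0.0870, offset 0.0359.
AQI = 151 + 49/0.0870·0.0359 ≈ 171.22 ⇒ 171.
PM2.5 291.34: bracket 267.75–338.66 → index 151–200; slope 49/70.91, offset 23.59.
AQI = 151 + 49/70.91·23.59 ≈ 167.30 ⇒ 167.
Sub-indices: CO→278, NO₂→162, O₃→171, PM2.5→167. Overall AQI = max = 278; dominant pollutant is CO.

278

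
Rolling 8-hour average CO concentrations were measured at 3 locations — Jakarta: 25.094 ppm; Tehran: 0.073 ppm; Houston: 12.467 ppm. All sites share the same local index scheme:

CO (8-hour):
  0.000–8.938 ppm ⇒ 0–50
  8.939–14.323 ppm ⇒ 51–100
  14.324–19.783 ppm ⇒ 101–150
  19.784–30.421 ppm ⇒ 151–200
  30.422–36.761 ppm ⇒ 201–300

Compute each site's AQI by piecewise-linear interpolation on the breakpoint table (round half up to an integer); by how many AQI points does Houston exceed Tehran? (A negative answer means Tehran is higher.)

Jakarta 25.094: bracket 19.784–30.421 → index 151–200; slope 49/10.637, offset 5.310.
AQI = 151 + 49/10.637·5.310 ≈ 175.46 ⇒ 175.
Tehran: 0.073 lies in 0.000–8.938, so I_lo=0, I_hi=50, C_lo=0.000, C_hi=8.938.
(50−0)/(8.938−0.000) × (0.073−0.000) + 0 = 50/8.938 × 0.073 + 0 ≈ 0.41 → 0.
Houston: 12.467 lies in 8.939–14.323, so I_lo=51, I_hi=100, C_lo=8.939, C_hi=14.323.
(100−51)/(14.323−8.939) × (12.467−8.939) + 51 = 49/5.384 × 3.528 + 51 ≈ 83.11 → 83.
AQIs: Jakarta=175, Tehran=0, Houston=83. Houston (83) − Tehran (0) = 83.

83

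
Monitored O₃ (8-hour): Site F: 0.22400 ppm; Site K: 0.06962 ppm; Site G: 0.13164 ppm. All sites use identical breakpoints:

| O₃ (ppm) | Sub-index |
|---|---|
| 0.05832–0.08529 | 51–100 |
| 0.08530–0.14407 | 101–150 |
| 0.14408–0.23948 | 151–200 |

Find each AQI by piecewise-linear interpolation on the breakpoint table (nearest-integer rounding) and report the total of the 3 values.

404

Site F 0.22400: bracket 0.14408–0.23948 → index 151–200; slope 49/0.09540, offset 0.07992.
AQI = 151 + 49/0.09540·0.07992 ≈ 192.05 ⇒ 192.
Site K: row 0.05832–0.08529 (AQI 51–100). (100−51)·(0.06962−0.05832)/(0.08529−0.05832) + 51 = 49·0.01130/0.02697 + 51 ≈ 71.53 → 72.
Site G 0.13164: bracket 0.08530–0.14407 → index 101–150; slope 49/0.05877, offset 0.04634.
AQI = 101 + 49/0.05877·0.04634 ≈ 139.64 ⇒ 140.
AQIs: Site F=192, Site K=72, Site G=140. Sum = 192 + 72 + 140 = 404.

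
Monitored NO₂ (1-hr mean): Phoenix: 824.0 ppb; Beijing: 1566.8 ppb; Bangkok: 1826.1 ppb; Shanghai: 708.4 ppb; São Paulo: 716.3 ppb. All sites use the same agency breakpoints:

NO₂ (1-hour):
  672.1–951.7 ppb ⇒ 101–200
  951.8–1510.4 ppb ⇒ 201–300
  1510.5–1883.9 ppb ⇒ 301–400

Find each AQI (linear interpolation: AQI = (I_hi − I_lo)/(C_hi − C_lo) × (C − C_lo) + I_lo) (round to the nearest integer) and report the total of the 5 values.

1087

Phoenix 824.0: bracket 672.1–951.7 → index 101–200; slope 99/279.6, offset 151.9.
AQI = 101 + 99/279.6·151.9 ≈ 154.78 ⇒ 155.
Beijing 1566.8: bracket 1510.5–1883.9 → index 301–400; slope 99/373.4, offset 56.3.
AQI = 301 + 99/373.4·56.3 ≈ 315.93 ⇒ 316.
Bangkok 1826.1: bracket 1510.5–1883.9 → index 301–400; slope 99/373.4, offset 315.6.
AQI = 301 + 99/373.4·315.6 ≈ 384.68 ⇒ 385.
Shanghai 708.4: bracket 672.1–951.7 → index 101–200; slope 99/279.6, offset 36.3.
AQI = 101 + 99/279.6·36.3 ≈ 113.85 ⇒ 114.
São Paulo 716.3: bracket 672.1–951.7 → index 101–200; slope 99/279.6, offset 44.2.
AQI = 101 + 99/279.6·44.2 ≈ 116.65 ⇒ 117.
AQIs: Phoenix=155, Beijing=316, Bangkok=385, Shanghai=114, São Paulo=117. Sum = 155 + 316 + 385 + 114 + 117 = 1087.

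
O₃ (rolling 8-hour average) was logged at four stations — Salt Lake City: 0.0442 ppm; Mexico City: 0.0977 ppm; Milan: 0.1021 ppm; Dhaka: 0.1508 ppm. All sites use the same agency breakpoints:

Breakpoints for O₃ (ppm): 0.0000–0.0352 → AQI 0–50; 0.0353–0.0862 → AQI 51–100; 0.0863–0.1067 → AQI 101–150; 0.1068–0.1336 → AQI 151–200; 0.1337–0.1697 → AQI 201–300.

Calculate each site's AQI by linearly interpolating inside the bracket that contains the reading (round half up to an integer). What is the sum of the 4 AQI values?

575

Salt Lake City 0.0442: bracket 0.0353–0.0862 → index 51–100; slope 49/0.0509, offset 0.0089.
AQI = 51 + 49/0.0509·0.0089 ≈ 59.57 ⇒ 60.
Mexico City: 0.0977 lies in 0.0863–0.1067, so I_lo=101, I_hi=150, C_lo=0.0863, C_hi=0.1067.
(150−101)/(0.1067−0.0863) × (0.0977−0.0863) + 101 = 49/0.0204 × 0.0114 + 101 ≈ 128.38 → 128.
Milan: 0.1021 lies in 0.0863–0.1067, so I_lo=101, I_hi=150, C_lo=0.0863, C_hi=0.1067.
(150−101)/(0.1067−0.0863) × (0.1021−0.0863) + 101 = 49/0.0204 × 0.0158 + 101 ≈ 138.95 → 139.
Dhaka: 0.1508 ∈ [0.1337, 0.1697] ↔ index [201, 300].
201 + (0.1508−0.1337)·(300−201)/(0.1697−0.1337) = 201 + 0.0171·99/0.0360 ≈ 248.03, so AQI = 248.
AQIs: Salt Lake City=60, Mexico City=128, Milan=139, Dhaka=248. Sum = 60 + 128 + 139 + 248 = 575.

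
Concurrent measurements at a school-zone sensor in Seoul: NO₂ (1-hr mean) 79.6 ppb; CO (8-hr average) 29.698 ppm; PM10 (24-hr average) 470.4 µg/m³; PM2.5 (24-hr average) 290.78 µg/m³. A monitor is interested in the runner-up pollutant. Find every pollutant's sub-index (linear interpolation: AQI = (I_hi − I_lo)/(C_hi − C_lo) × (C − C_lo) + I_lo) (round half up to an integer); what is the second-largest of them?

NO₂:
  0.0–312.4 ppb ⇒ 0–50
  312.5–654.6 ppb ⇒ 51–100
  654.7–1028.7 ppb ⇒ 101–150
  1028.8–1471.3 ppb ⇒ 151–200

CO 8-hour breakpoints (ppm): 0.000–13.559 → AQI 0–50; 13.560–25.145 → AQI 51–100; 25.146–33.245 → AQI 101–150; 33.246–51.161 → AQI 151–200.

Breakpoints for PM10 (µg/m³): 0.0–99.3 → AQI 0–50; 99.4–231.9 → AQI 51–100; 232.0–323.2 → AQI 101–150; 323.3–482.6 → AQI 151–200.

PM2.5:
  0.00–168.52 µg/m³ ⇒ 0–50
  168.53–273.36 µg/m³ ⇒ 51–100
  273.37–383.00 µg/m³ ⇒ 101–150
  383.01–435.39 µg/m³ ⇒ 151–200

129

NO₂ 79.6: bracket 0.0–312.4 → index 0–50; slope 50/312.4, offset 79.6.
AQI = 0 + 50/312.4·79.6 ≈ 12.74 ⇒ 13.
CO: 29.698 lies in 25.146–33.245, so I_lo=101, I_hi=150, C_lo=25.146, C_hi=33.245.
(150−101)/(33.245−25.146) × (29.698−25.146) + 101 = 49/8.099 × 4.552 + 101 ≈ 128.54 → 129.
PM10 470.4: bracket 323.3–482.6 → index 151–200; slope 49/159.3, offset 147.1.
AQI = 151 + 49/159.3·147.1 ≈ 196.25 ⇒ 196.
PM2.5: row 273.37–383.00 (AQI 101–150). (150−101)·(290.78−273.37)/(383.00−273.37) + 101 = 49·17.41/109.63 + 101 ≈ 108.78 → 109.
Sub-indices: NO₂→13, CO→129, PM10→196, PM2.5→109. Ranked high→low: 196, 129, 109, 13. Second-highest sub-index = 129.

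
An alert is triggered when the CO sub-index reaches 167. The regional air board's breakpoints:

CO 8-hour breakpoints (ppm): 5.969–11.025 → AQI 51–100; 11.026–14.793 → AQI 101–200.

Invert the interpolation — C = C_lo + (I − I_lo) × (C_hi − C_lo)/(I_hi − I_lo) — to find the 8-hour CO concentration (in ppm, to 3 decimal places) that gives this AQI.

13.537

AQI 167 lies in the 101–200 band, which corresponds to 11.026–14.793 ppm.
C = 11.026 + (167−101)×(14.793−11.026)/(200−101) = 11.026 + 66×3.767/99 ≈ 13.53733 ppm → 13.537 ppm to 3 dp.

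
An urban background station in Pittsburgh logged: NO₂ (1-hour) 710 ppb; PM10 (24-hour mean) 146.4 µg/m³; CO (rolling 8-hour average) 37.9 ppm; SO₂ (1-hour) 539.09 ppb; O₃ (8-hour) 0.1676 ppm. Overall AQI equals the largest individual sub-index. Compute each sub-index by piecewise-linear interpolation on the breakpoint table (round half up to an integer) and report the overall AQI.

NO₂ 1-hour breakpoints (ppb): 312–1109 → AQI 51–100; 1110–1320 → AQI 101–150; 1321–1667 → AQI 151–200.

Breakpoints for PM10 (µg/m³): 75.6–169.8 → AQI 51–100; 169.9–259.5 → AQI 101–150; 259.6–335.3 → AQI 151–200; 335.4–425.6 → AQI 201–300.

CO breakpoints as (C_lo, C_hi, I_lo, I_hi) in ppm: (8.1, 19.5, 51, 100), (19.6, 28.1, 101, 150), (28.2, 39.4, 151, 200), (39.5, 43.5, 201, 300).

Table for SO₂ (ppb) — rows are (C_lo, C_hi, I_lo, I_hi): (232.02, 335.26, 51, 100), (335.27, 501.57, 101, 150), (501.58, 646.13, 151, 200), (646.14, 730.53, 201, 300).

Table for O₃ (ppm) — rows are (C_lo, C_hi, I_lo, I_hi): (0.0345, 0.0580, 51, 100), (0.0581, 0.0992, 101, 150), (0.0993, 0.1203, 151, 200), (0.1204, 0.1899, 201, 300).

268

NO₂: row 312–1109 (AQI 51–100). (100−51)·(710−312)/(1109−312) + 51 = 49·398/797 + 51 ≈ 75.47 → 75.
PM10: 146.4 ∈ [75.6, 169.8] ↔ index [51, 100].
51 + (146.4−75.6)·(100−51)/(169.8−75.6) = 51 + 70.8·49/94.2 ≈ 87.83, so AQI = 88.
CO: 37.9 lies in 28.2–39.4, so I_lo=151, I_hi=200, C_lo=28.2, C_hi=39.4.
(200−151)/(39.4−28.2) × (37.9−28.2) + 151 = 49/11.2 × 9.7 + 151 ≈ 193.44 → 193.
SO₂ 539.09: bracket 501.58–646.13 → index 151–200; slope 49/144.55, offset 37.51.
AQI = 151 + 49/144.55·37.51 ≈ 163.72 ⇒ 164.
O₃ 0.1676: bracket 0.1204–0.1899 → index 201–300; slope 99/0.0695, offset 0.0472.
AQI = 201 + 99/0.0695·0.0472 ≈ 268.23 ⇒ 268.
Sub-indices: NO₂→75, PM10→88, CO→193, SO₂→164, O₃→268. Overall AQI = max = 268; dominant pollutant is O₃.
AQI 268: Very Unhealthy.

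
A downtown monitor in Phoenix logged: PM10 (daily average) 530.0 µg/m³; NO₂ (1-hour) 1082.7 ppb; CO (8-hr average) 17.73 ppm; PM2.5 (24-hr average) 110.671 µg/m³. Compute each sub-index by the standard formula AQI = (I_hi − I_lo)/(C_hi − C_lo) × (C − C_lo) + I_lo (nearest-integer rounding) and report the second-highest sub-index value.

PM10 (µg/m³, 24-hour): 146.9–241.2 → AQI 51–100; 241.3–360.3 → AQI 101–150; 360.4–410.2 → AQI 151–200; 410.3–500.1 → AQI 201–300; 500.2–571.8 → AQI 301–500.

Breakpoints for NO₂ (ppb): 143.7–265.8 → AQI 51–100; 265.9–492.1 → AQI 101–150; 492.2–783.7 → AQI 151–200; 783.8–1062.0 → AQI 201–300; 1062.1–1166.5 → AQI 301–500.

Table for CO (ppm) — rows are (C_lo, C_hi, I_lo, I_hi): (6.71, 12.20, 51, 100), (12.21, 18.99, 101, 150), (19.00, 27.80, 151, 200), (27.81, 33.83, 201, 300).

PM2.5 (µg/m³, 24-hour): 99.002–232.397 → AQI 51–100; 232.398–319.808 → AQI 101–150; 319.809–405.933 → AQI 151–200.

340

PM10 530.0: bracket 500.2–571.8 → index 301–500; slope 199/71.6, offset 29.8.
AQI = 301 + 199/71.6·29.8 ≈ 383.82 ⇒ 384.
NO₂: 1082.7 ∈ [1062.1, 1166.5] ↔ index [301, 500].
301 + (1082.7−1062.1)·(500−301)/(1166.5−1062.1) = 301 + 20.6·199/104.4 ≈ 340.27, so AQI = 340.
CO: 17.73 ∈ [12.21, 18.99] ↔ index [101, 150].
101 + (17.73−12.21)·(150−101)/(18.99−12.21) = 101 + 5.52·49/6.78 ≈ 140.89, so AQI = 141.
PM2.5: row 99.002–232.397 (AQI 51–100). (100−51)·(110.671−99.002)/(232.397−99.002) + 51 = 49·11.669/133.395 + 51 ≈ 55.29 → 55.
Sub-indices: PM10→384, NO₂→340, CO→141, PM2.5→55. Ranked high→low: 384, 340, 141, 55. Second-highest sub-index = 340.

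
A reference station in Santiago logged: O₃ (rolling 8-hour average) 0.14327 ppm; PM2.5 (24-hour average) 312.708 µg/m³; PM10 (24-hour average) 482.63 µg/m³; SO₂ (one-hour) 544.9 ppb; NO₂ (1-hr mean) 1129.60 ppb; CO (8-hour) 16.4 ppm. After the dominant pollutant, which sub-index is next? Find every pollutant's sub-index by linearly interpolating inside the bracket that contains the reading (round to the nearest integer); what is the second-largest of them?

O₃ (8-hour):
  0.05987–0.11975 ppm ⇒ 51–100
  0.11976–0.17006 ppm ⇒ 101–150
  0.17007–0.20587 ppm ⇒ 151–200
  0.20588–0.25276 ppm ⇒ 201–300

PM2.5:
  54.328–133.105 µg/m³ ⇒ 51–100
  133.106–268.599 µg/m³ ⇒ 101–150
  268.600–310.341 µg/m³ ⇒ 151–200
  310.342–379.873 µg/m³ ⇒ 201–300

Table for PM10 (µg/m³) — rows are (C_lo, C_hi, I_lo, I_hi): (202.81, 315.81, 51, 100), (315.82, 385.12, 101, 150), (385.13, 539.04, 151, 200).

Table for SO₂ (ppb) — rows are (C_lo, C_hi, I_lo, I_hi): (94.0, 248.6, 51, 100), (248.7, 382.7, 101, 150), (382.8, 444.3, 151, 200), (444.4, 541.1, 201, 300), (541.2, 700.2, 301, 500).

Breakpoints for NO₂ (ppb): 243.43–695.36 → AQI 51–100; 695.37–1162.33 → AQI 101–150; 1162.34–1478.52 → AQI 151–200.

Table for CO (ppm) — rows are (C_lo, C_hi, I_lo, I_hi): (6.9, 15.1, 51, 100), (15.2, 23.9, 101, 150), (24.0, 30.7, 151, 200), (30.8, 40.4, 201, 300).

O₃: row 0.11976–0.17006 (AQI 101–150). (150−101)·(0.14327−0.11976)/(0.17006−0.11976) + 101 = 49·0.02351/0.05030 + 101 ≈ 123.90 → 124.
PM2.5: 312.708 ∈ [310.342, 379.873] ↔ index [201, 300].
201 + (312.708−310.342)·(300−201)/(379.873−310.342) = 201 + 2.366·99/69.531 ≈ 204.37, so AQI = 204.
PM10: row 385.13–539.04 (AQI 151–200). (200−151)·(482.63−385.13)/(539.04−385.13) + 151 = 49·97.50/153.91 + 151 ≈ 182.04 → 182.
SO₂: 544.9 ∈ [541.2, 700.2] ↔ index [301, 500].
301 + (544.9−541.2)·(500−301)/(700.2−541.2) = 301 + 3.7·199/159.0 ≈ 305.63, so AQI = 306.
NO₂: row 695.37–1162.33 (AQI 101–150). (150−101)·(1129.60−695.37)/(1162.33−695.37) + 101 = 49·434.23/466.96 + 101 ≈ 146.57 → 147.
CO: 16.4 lies in 15.2–23.9, so I_lo=101, I_hi=150, C_lo=15.2, C_hi=23.9.
(150−101)/(23.9−15.2) × (16.4−15.2) + 101 = 49/8.7 × 1.2 + 101 ≈ 107.76 → 108.
Sub-indices: O₃→124, PM2.5→204, PM10→182, SO₂→306, NO₂→147, CO→108. Ranked high→low: 306, 204, 182, 147, 124, 108. Second-highest sub-index = 204.

204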